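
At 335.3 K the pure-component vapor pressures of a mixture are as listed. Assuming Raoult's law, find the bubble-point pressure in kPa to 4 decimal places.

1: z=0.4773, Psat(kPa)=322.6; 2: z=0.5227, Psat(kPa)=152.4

At the bubble point ψ → 0, so ΣzᵢKᵢ = 1 with Kᵢ = Pᵢˢᵃᵗ/P ⇒ P = ΣzᵢPᵢˢᵃᵗ.
P = 0.4773·322.6 + 0.5227·152.4 = 233.6365 kPa

Pbub = 233.6365 kPa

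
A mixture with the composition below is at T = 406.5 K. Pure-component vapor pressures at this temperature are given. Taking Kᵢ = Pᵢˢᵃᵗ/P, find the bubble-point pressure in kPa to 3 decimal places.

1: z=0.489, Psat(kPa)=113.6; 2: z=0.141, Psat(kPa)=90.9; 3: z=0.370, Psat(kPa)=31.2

Pbub = 79.911 kPa

At the bubble point ψ → 0, so ΣzᵢKᵢ = 1 with Kᵢ = Pᵢˢᵃᵗ/P ⇒ P = ΣzᵢPᵢˢᵃᵗ.
P = 0.489·113.6 + 0.141·90.9 + 0.370·31.2 = 79.911 kPa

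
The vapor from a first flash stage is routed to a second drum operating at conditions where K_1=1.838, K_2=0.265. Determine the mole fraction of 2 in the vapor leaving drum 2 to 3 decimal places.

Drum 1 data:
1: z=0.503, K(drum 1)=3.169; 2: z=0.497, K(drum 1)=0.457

y_2 (drum 2) = 0.141

Drum 1:
Iterate (Newton) starting at ψ₁ = 0.7:
  ψ₁ = 0.700: g = -0.0021, g' = -0.754 → ψ₁ = 0.697
Converged at ψ₁ = 0.697.
Drum-1 compositions:
  1: x = 0.200, y = 0.635
  2: x = 0.800, y = 0.365
Drum-2 feed = drum-1 vapor: z₂ = (0.6345, 0.3655).
Drum 2:
Material balance + equilibrium reduce to Σ zᵢ(Kᵢ−1)/(1+ψ₂(Kᵢ−1)) = 0.
Feasibility: ΣzᵢKᵢ = 1.263, Σzᵢ/Kᵢ = 1.724 — both > 1, two phases present.
Binary case is linear: z₁(K₁−1)(1+ψ₂(K₂−1)) + z₂(K₂−1)(1+ψ₂(K₁−1)) = 0
⇒ ψ₂ = [z₁(K₁−1)+z₂(K₂−1)] / [−(K₁−1)(K₂−1)] = 0.2631/0.6159 = 0.427
  1: x = 0.467, y = 0.859
  2: x = 0.533, y = 0.141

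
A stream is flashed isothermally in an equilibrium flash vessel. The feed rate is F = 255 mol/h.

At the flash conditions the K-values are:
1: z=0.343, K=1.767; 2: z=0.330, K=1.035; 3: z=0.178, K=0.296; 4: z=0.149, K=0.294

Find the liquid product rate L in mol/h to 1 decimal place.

L = 224.0 mol/h

Rachford–Rice: g(ψ) = Σ zᵢ(Kᵢ−1)/(1+ψ(Kᵢ−1)) = 0.
g(0) = ΣzᵢKᵢ − 1 = 0.044 and g(1) = 1 − Σzᵢ/Kᵢ = -0.621, so a root lies in (0, 1).
Newton iteration, ψ⁰ = 0.5:
  ψ = 0.500: g = -0.1545, g' = -0.493 → ψ = 0.187
  ψ = 0.187: g = -0.0239, g' = -0.370 → ψ = 0.122
Converged at ψ = 0.122.
Then V = ψ·F = 0.1217·255 = 31.0 mol/h and L = F − V = 224.0 mol/h.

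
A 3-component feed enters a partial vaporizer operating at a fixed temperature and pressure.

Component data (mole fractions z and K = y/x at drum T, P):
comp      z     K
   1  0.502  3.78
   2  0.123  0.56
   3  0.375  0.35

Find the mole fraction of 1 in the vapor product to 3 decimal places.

y_1 = 0.676

Let ψ = V/F and solve Σ zᵢ(Kᵢ−1)/(1+ψ(Kᵢ−1)) = 0.
g(0) = ΣzᵢKᵢ − 1 = 1.098 and g(1) = 1 − Σzᵢ/Kᵢ = -0.424, so a root lies in (0, 1).
Newton–Raphson from ψ = 0.5:
  ψ = 0.500: g = 0.1534, g' = -1.066 → ψ = 0.644
  ψ = 0.644: g = 0.0055, g' = -1.013 → ψ = 0.649
Converged at ψ = 0.649.
Compositions from xᵢ = zᵢ/(1+ψ(Kᵢ−1)), yᵢ = Kᵢxᵢ:
  1: x = 0.179, y = 0.676
  2: x = 0.172, y = 0.096
  3: x = 0.649, y = 0.227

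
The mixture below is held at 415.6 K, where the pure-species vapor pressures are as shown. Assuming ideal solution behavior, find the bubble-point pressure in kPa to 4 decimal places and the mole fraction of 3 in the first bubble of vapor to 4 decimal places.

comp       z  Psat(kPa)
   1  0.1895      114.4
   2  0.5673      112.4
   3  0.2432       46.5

Pbub = 96.7521 kPa, y_3 = 0.1169

At the bubble point ψ → 0, so ΣzᵢKᵢ = 1 with Kᵢ = Pᵢˢᵃᵗ/P ⇒ P = ΣzᵢPᵢˢᵃᵗ.
P = 0.1895·114.4 + 0.5673·112.4 + 0.2432·46.5 = 96.7521 kPa
yᵢ = zᵢPᵢˢᵃᵗ/P ⇒ y_3 = 0.2432·46.5/96.7521 = 0.1169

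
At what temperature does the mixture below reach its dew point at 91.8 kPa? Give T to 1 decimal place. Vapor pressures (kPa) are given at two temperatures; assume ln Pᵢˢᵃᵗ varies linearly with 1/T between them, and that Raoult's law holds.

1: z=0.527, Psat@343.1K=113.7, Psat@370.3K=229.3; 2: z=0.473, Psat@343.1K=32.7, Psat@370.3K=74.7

T = 361.9 K

Dew-point temperature: Σzᵢ·P/Pᵢˢᵃᵗ(T) = 1. Interpolate ln Pᵢˢᵃᵗ = aᵢ + bᵢ/T.
  T = 343.1 K: ΣzᵢP/Pᵢˢᵃᵗ = 1.7534
  T = 370.3 K: ΣzᵢP/Pᵢˢᵃᵗ = 0.7923
  T = 356.7 K: ΣzᵢP/Pᵢˢᵃᵗ = 1.1605
  T = 363.5 K: ΣzᵢP/Pᵢˢᵃᵗ = 0.9554
  T = 360.1 K: ΣzᵢP/Pᵢˢᵃᵗ = 1.0519
  T = 361.8 K: ΣzᵢP/Pᵢˢᵃᵗ = 1.0022
Interpolating between 361.8 K and 363.5 K gives T ≈ 361.9 K.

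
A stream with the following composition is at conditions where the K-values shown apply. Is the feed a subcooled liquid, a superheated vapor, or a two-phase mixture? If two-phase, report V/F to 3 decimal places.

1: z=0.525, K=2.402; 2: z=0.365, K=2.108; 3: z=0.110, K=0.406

superheated vapor

ΣzᵢKᵢ = 2.075; Σzᵢ/Kᵢ = 0.663.
Since Σzᵢ/Kᵢ < 1 the mixture is above its dew point — single vapor phase.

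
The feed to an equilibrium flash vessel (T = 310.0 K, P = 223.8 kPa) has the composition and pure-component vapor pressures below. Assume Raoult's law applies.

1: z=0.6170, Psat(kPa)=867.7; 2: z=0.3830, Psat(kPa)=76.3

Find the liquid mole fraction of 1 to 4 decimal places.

x_1 = 0.1864

Raoult's law: Kᵢ = Pᵢˢᵃᵗ/P = Pᵢˢᵃᵗ/223.8.
  K_1 = 867.7/223.8 = 3.877122, K_2 = 76.3/223.8 = 0.340929
Material balance + equilibrium reduce to Σ zᵢ(Kᵢ−1)/(1+ψ(Kᵢ−1)) = 0.
g(0) = ΣzᵢKᵢ − 1 = 1.5228 and g(1) = 1 − Σzᵢ/Kᵢ = -0.2825, so a root lies in (0, 1).
Binary case is linear: z₁(K₁−1)(1+ψ(K₂−1)) + z₂(K₂−1)(1+ψ(K₁−1)) = 0
⇒ ψ = [z₁(K₁−1)+z₂(K₂−1)] / [−(K₁−1)(K₂−1)] = 1.52276/1.89623 = 0.8030
Compositions from xᵢ = zᵢ/(1+ψ(Kᵢ−1)), yᵢ = Kᵢxᵢ:
  1: x = 0.1864, y = 0.7226
  2: x = 0.8136, y = 0.2774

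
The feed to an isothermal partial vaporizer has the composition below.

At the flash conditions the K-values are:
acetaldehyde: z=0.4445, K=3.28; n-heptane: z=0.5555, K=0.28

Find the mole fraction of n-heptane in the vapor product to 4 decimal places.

y_n-heptane = 0.2128

Binary case is linear: z₁(K₁−1)(1+β(K₂−1)) + z₂(K₂−1)(1+β(K₁−1)) = 0
⇒ β = [z₁(K₁−1)+z₂(K₂−1)] / [−(K₁−1)(K₂−1)] = 0.61350/1.64160 = 0.3737
Compositions from xᵢ = zᵢ/(1+β(Kᵢ−1)), yᵢ = Kᵢxᵢ:
  acetaldehyde: x = 0.2400, y = 0.7872
  n-heptane: x = 0.7600, y = 0.2128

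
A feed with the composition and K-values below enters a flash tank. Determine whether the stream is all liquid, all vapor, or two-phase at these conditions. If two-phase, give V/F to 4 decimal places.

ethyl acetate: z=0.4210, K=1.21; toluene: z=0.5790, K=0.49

ΣzᵢKᵢ = 0.7931; Σzᵢ/Kᵢ = 1.5296.
Since ΣzᵢKᵢ < 1 the mixture is below its bubble point — single liquid phase.

all liquid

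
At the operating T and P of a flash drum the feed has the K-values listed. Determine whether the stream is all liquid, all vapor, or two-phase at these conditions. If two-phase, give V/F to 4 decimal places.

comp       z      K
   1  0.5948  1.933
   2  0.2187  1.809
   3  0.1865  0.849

ΣzᵢKᵢ = 1.7037; Σzᵢ/Kᵢ = 0.6483.
Since Σzᵢ/Kᵢ < 1 the mixture is above its dew point — single vapor phase.

all vapor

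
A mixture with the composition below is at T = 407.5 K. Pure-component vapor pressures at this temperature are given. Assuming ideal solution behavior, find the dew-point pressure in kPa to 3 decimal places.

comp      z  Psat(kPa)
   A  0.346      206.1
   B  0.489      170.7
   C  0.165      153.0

Pdew = 177.876 kPa

At the dew point ψ → 1, so Σzᵢ/Kᵢ = 1 with Kᵢ = Pᵢˢᵃᵗ/P ⇒ 1/P = Σzᵢ/Pᵢˢᵃᵗ.
1/P = 0.346/206.1 + 0.489/170.7 + 0.165/153.0 = 0.005622 ⇒ P = 177.876 kPa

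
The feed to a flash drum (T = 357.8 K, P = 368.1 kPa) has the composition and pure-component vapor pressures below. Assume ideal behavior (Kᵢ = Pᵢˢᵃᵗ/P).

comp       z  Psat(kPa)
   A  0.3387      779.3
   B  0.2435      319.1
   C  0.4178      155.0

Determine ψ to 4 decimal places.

ψ = 0.2052

Raoult's law: Kᵢ = Pᵢˢᵃᵗ/P = Pᵢˢᵃᵗ/368.1.
  K_A = 779.3/368.1 = 2.117088, K_B = 319.1/368.1 = 0.866884, K_C = 155.0/368.1 = 0.421081
Material balance + equilibrium reduce to Σ zᵢ(Kᵢ−1)/(1+ψ(Kᵢ−1)) = 0.
Feasibility: ΣzᵢKᵢ = 1.1041, Σzᵢ/Kᵢ = 1.4331 — both > 1, two phases present.
Newton iteration, ψ⁰ = 0.5:
  ψ = 0.5000: g = -0.13237, g' = -0.4563 → ψ = 0.2099
  ψ = 0.2099: g = -0.00219, g' = -0.4634 → ψ = 0.2052
Converged at ψ = 0.2052.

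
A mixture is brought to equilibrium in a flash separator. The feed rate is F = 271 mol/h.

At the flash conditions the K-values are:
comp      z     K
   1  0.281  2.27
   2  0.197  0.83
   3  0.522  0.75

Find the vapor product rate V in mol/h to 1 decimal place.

Rachford–Rice: g(V/F) = Σ zᵢ(Kᵢ−1)/(1+V/F(Kᵢ−1)) = 0.
Feasibility: ΣzᵢKᵢ = 1.193, Σzᵢ/Kᵢ = 1.057 — both > 1, two phases present.
Newton iteration, V/F⁰ = 0.49:
  V/F = 0.490: g = 0.0347, g' = -0.221 → V/F = 0.647
  V/F = 0.647: g = 0.0026, g' = -0.190 → V/F = 0.661
Converged at V/F = 0.661.
Then V = V/F·F = 0.6607·271 = 179.0 mol/h and L = F − V = 92.0 mol/h.

V = 179.0 mol/h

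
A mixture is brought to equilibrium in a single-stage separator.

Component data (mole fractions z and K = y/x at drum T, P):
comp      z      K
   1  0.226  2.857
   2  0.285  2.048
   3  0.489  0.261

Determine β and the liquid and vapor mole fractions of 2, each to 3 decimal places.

Material balance + equilibrium reduce to Σ zᵢ(Kᵢ−1)/(1+β(Kᵢ−1)) = 0.
Feasibility: ΣzᵢKᵢ = 1.357, Σzᵢ/Kᵢ = 2.092 — both > 1, two phases present.
Newton iteration, β⁰ = 0.5:
  β = 0.500: g = -0.1595, g' = -1.016 → β = 0.343
  β = 0.343: g = -0.0080, g' = -0.939 → β = 0.334
Converged at β = 0.334.
Compositions from xᵢ = zᵢ/(1+β(Kᵢ−1)), yᵢ = Kᵢxᵢ:
  1: x = 0.139, y = 0.398
  2: x = 0.211, y = 0.432
  3: x = 0.650, y = 0.170

β = 0.334, x_2 = 0.211, y_2 = 0.432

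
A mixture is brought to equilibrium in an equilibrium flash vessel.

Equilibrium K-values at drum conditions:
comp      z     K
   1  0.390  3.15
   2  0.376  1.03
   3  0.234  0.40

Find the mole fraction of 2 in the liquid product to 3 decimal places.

x_2 = 0.366

Material balance + equilibrium reduce to Σ zᵢ(Kᵢ−1)/(1+β(Kᵢ−1)) = 0.
Check two-phase: ΣzᵢKᵢ = 1.709 > 1 and Σzᵢ/Kᵢ = 1.074 > 1, so g(0) = 0.709 > 0 and g(1) = -0.074 < 0.
Newton–Raphson from β = 0.4:
  β = 0.400: g = 0.2772, g' = -0.667 → β = 0.815
  β = 0.815: g = 0.0407, g' = -0.561 → β = 0.888
  β = 0.888: g = -0.0013, g' = -0.599 → β = 0.886
Converged at β = 0.886.
Compositions from xᵢ = zᵢ/(1+β(Kᵢ−1)), yᵢ = Kᵢxᵢ:
  1: x = 0.134, y = 0.423
  2: x = 0.366, y = 0.377
  3: x = 0.499, y = 0.200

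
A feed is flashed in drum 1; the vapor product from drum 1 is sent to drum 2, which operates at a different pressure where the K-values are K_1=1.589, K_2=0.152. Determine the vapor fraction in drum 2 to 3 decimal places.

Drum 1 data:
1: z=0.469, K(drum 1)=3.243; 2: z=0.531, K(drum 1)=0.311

Drum 1:
Rachford–Rice: g(ψ₁) = Σ zᵢ(Kᵢ−1)/(1+ψ₁(Kᵢ−1)) = 0.
g(0) = ΣzᵢKᵢ − 1 = 0.686 and g(1) = 1 − Σzᵢ/Kᵢ = -0.852, so a root lies in (0, 1).
Iterate (Newton) starting at ψ₁ = 0.33:
  ψ₁ = 0.330: g = 0.1310, g' = -1.201 → ψ₁ = 0.439
  ψ₁ = 0.439: g = 0.0055, g' = -1.117 → ψ₁ = 0.444
Converged at ψ₁ = 0.444.
Drum-1 compositions:
  1: x = 0.235, y = 0.762
  2: x = 0.765, y = 0.238
Drum-2 feed = drum-1 vapor: z₂ = (0.7621, 0.2379).
Drum 2:
Let ψ₂ = V/F and solve Σ zᵢ(Kᵢ−1)/(1+ψ₂(Kᵢ−1)) = 0.
g(0) = ΣzᵢKᵢ − 1 = 0.247 and g(1) = 1 − Σzᵢ/Kᵢ = -1.045, so a root lies in (0, 1).
Binary case is linear: z₁(K₁−1)(1+ψ₂(K₂−1)) + z₂(K₂−1)(1+ψ₂(K₁−1)) = 0
⇒ ψ₂ = [z₁(K₁−1)+z₂(K₂−1)] / [−(K₁−1)(K₂−1)] = 0.2471/0.4995 = 0.495
  1: x = 0.590, y = 0.938
  2: x = 0.410, y = 0.062

V/F (drum 2) = 0.495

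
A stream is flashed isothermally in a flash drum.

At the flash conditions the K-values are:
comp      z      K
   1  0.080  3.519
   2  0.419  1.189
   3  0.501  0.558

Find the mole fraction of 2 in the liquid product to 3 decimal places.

Let β = V/F and solve Σ zᵢ(Kᵢ−1)/(1+β(Kᵢ−1)) = 0.
Feasibility: ΣzᵢKᵢ = 1.059, Σzᵢ/Kᵢ = 1.273 — both > 1, two phases present.
Newton iteration, β⁰ = 0.5:
  β = 0.500: g = -0.1227, g' = -0.273 → β = 0.051
  β = 0.051: g = 0.0306, g' = -0.516 → β = 0.110
  β = 0.110: g = 0.0026, g' = -0.434 → β = 0.116
Converged at β = 0.116.
Compositions from xᵢ = zᵢ/(1+β(Kᵢ−1)), yᵢ = Kᵢxᵢ:
  1: x = 0.062, y = 0.218
  2: x = 0.410, y = 0.487
  3: x = 0.528, y = 0.295

x_2 = 0.410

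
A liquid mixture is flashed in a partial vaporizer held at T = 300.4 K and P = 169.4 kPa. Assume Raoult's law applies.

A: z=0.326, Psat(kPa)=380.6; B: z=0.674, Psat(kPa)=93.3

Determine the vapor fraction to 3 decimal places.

ψ = 0.185

Raoult's law: Kᵢ = Pᵢˢᵃᵗ/P = Pᵢˢᵃᵗ/169.4.
  K_A = 380.6/169.4 = 2.24675, K_B = 93.3/169.4 = 0.55077
Material balance + equilibrium reduce to Σ zᵢ(Kᵢ−1)/(1+ψ(Kᵢ−1)) = 0.
Feasibility: ΣzᵢKᵢ = 1.104, Σzᵢ/Kᵢ = 1.369 — both > 1, two phases present.
Binary case is linear: z₁(K₁−1)(1+ψ(K₂−1)) + z₂(K₂−1)(1+ψ(K₁−1)) = 0
⇒ ψ = [z₁(K₁−1)+z₂(K₂−1)] / [−(K₁−1)(K₂−1)] = 0.1037/0.5601 = 0.185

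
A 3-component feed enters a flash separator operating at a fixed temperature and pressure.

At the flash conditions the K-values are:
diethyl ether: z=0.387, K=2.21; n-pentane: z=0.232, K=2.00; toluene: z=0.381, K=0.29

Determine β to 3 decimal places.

β = 0.534

Let β = V/F and solve Σ zᵢ(Kᵢ−1)/(1+β(Kᵢ−1)) = 0.
Feasibility: ΣzᵢKᵢ = 1.430, Σzᵢ/Kᵢ = 1.605 — both > 1, two phases present.
Iterate (Newton) starting at β = 0.5:
  β = 0.500: g = 0.0270, g' = -0.785 → β = 0.534
Converged at β = 0.534.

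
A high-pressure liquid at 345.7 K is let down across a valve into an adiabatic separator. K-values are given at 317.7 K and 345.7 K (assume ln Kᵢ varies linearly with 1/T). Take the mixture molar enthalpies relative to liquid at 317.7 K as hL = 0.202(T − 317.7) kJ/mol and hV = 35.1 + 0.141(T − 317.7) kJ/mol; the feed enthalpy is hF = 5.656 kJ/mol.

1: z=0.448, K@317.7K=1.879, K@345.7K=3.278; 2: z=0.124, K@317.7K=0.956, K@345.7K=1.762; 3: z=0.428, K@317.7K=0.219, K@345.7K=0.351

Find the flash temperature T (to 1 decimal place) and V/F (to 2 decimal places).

Adiabatic flash: solve Rachford–Rice at each trial T, then check hF = ψ·hV(T) + (1−ψ)·hL(T).
  T = 317.7 K: K = (1.879, 0.956, 0.219), RR gives ψ = 0.090, H_out = 3.153 kJ/mol
  T = 345.7 K: K = (3.278, 1.762, 0.351), RR gives ψ = 0.644, H_out = 27.154 kJ/mol
  T = 331.7 K: K = (2.511, 1.315, 0.280), RR gives ψ = 0.428, H_out = 17.489 kJ/mol
  T = 324.7 K: K = (2.179, 1.125, 0.248), RR gives ψ = 0.286, H_out = 11.336 kJ/mol
  T = 321.2 K: K = (2.025, 1.038, 0.233), RR gives ψ = 0.197, H_out = 7.593 kJ/mol
  T = 319.4 K: K = (1.949, 0.995, 0.226), RR gives ψ = 0.145, H_out = 5.413 kJ/mol
Linear interpolation between T = 319.4 (H_out = 5.413) and T = 321.2 (H_out = 7.593) on hF = 5.656 gives T ≈ 319.6 K, at which ψ = 0.15.

T = 319.6 K, V/F = 0.15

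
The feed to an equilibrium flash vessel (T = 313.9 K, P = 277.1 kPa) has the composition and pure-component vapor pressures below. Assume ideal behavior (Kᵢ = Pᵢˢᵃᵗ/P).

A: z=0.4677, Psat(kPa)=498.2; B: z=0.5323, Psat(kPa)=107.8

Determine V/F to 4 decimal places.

Raoult's law: Kᵢ = Pᵢˢᵃᵗ/P = Pᵢˢᵃᵗ/277.1.
  K_A = 498.2/277.1 = 1.797907, K_B = 107.8/277.1 = 0.389029
Rachford–Rice: g(V/F) = Σ zᵢ(Kᵢ−1)/(1+V/F(Kᵢ−1)) = 0.
Check two-phase: ΣzᵢKᵢ = 1.0480 > 1 and Σzᵢ/Kᵢ = 1.6284 > 1, so g(0) = 0.0480 > 0 and g(1) = -0.6284 < 0.
Binary case is linear: z₁(K₁−1)(1+V/F(K₂−1)) + z₂(K₂−1)(1+V/F(K₁−1)) = 0
⇒ V/F = [z₁(K₁−1)+z₂(K₂−1)] / [−(K₁−1)(K₂−1)] = 0.04796/0.48750 = 0.0984

V/F = 0.0984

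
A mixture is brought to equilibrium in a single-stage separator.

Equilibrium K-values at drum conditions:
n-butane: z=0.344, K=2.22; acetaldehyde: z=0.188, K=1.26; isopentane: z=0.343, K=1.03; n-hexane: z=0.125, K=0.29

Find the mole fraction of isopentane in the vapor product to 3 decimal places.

Newton–Raphson from ψ = 0.48:
  ψ = 0.480: g = 0.1836, g' = -0.359 → ψ = 0.992
  ψ = 0.992: g = -0.0611, g' = -0.832 → ψ = 0.918
  ψ = 0.918: g = -0.0076, g' = -0.643 → ψ = 0.906
Converged at ψ = 0.906.
Compositions from xᵢ = zᵢ/(1+ψ(Kᵢ−1)), yᵢ = Kᵢxᵢ:
  n-butane: x = 0.163, y = 0.363
  acetaldehyde: x = 0.152, y = 0.192
  isopentane: x = 0.334, y = 0.344
  n-hexane: x = 0.351, y = 0.102

y_isopentane = 0.344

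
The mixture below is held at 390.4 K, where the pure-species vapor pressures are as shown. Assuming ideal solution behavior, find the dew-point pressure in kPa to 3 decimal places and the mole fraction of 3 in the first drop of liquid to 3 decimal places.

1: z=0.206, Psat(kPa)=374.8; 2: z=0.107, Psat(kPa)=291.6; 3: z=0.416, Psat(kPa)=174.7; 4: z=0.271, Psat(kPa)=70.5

Pdew = 140.021 kPa, x_3 = 0.333

At the dew point ψ → 1, so Σzᵢ/Kᵢ = 1 with Kᵢ = Pᵢˢᵃᵗ/P ⇒ 1/P = Σzᵢ/Pᵢˢᵃᵗ.
1/P = 0.206/374.8 + 0.107/291.6 + 0.416/174.7 + 0.271/70.5 = 0.007142 ⇒ P = 140.021 kPa
xᵢ = zᵢP/Pᵢˢᵃᵗ ⇒ x_3 = 0.416·140.021/174.7 = 0.333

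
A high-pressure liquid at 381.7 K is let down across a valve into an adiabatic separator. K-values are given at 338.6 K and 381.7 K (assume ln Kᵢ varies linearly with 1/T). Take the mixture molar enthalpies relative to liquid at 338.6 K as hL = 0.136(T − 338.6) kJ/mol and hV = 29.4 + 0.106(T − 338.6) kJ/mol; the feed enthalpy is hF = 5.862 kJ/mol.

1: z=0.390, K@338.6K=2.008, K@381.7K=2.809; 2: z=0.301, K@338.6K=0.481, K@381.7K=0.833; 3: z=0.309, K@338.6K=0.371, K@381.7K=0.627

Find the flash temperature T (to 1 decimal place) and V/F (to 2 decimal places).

Adiabatic flash: solve Rachford–Rice at each trial T, then check hF = ψ·hV(T) + (1−ψ)·hL(T).
  T = 338.6 K: K = (2.008, 0.481, 0.371), RR gives ψ = 0.073, H_out = 2.151 kJ/mol
  T = 381.7 K: K = (2.809, 0.833, 0.627), RR gives ψ = 1.000, H_out = 33.969 kJ/mol
  T = 360.1 K: K = (2.398, 0.643, 0.490), RR gives ψ = 0.454, H_out = 15.982 kJ/mol
  T = 349.4 K: K = (2.201, 0.559, 0.428), RR gives ψ = 0.259, H_out = 9.006 kJ/mol
  T = 344.0 K: K = (2.104, 0.519, 0.399), RR gives ψ = 0.167, H_out = 5.604 kJ/mol
  T = 346.7 K: K = (2.152, 0.539, 0.414), RR gives ψ = 0.213, H_out = 7.305 kJ/mol
  T = 345.4 K: K = (2.129, 0.529, 0.407), RR gives ψ = 0.191, H_out = 6.487 kJ/mol
Linear interpolation between T = 344.0 (H_out = 5.604) and T = 345.4 (H_out = 6.487) on hF = 5.862 gives T ≈ 344.4 K, at which ψ = 0.17.

T = 344.4 K, V/F = 0.17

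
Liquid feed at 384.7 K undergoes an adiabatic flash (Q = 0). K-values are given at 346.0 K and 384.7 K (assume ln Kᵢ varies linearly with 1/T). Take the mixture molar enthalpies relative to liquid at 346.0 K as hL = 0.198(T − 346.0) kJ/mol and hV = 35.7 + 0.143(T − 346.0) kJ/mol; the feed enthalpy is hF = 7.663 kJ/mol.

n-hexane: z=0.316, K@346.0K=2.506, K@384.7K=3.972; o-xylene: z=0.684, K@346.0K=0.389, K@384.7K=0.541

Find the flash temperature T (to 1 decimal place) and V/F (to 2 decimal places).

T = 354.8 K, V/F = 0.17

Adiabatic flash: solve Rachford–Rice at each trial T, then check hF = ψ·hV(T) + (1−ψ)·hL(T).
  T = 346.0 K: K = (2.506, 0.389), RR gives ψ = 0.063, H_out = 2.249 kJ/mol
  T = 384.7 K: K = (3.972, 0.541), RR gives ψ = 0.458, H_out = 23.049 kJ/mol
  T = 365.4 K: K = (3.196, 0.463), RR gives ψ = 0.277, H_out = 13.431 kJ/mol
  T = 355.7 K: K = (2.839, 0.425), RR gives ψ = 0.178, H_out = 8.182 kJ/mol
  T = 350.9 K: K = (2.671, 0.407), RR gives ψ = 0.124, H_out = 5.359 kJ/mol
  T = 353.3 K: K = (2.755, 0.416), RR gives ψ = 0.152, H_out = 6.794 kJ/mol
Linear interpolation between T = 353.3 (H_out = 6.794) and T = 355.7 (H_out = 8.182) on hF = 7.663 gives T ≈ 354.8 K, at which ψ = 0.17.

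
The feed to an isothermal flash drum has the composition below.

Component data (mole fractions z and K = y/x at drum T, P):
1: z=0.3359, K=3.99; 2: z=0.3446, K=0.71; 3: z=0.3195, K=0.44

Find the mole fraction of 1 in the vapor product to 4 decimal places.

y_1 = 0.5048

Let ψ = V/F and solve Σ zᵢ(Kᵢ−1)/(1+ψ(Kᵢ−1)) = 0.
Check two-phase: ΣzᵢKᵢ = 1.7255 > 1 and Σzᵢ/Kᵢ = 1.2957 > 1, so g(0) = 0.7255 > 0 and g(1) = -0.2957 < 0.
Iterate (Newton) starting at ψ = 0.38:
  ψ = 0.3800: g = 0.13056, g' = -0.8564 → ψ = 0.5325
  ψ = 0.5325: g = 0.01435, g' = -0.6909 → ψ = 0.5532
  ψ = 0.5532: g = 0.00014, g' = -0.6777 → ψ = 0.5534
Converged at ψ = 0.5534.
Compositions from xᵢ = zᵢ/(1+ψ(Kᵢ−1)), yᵢ = Kᵢxᵢ:
  1: x = 0.1265, y = 0.5048
  2: x = 0.4105, y = 0.2914
  3: x = 0.4630, y = 0.2037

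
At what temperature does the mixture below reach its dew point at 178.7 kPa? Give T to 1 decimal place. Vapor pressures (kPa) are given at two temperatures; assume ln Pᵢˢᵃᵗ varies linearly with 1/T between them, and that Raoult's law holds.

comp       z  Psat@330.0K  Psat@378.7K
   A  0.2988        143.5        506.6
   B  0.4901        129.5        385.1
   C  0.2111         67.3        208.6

T = 348.7 K

Dew-point temperature: Σzᵢ·P/Pᵢˢᵃᵗ(T) = 1. Interpolate ln Pᵢˢᵃᵗ = aᵢ + bᵢ/T.
  T = 330.0 K: ΣzᵢP/Pᵢˢᵃᵗ = 1.6089
  T = 378.7 K: ΣzᵢP/Pᵢˢᵃᵗ = 0.5137
  T = 354.4 K: ΣzᵢP/Pᵢˢᵃᵗ = 0.8726
  T = 342.2 K: ΣzᵢP/Pᵢˢᵃᵗ = 1.1719
  T = 348.3 K: ΣzᵢP/Pᵢˢᵃᵗ = 1.0086
  T = 351.4 K: ΣzᵢP/Pᵢˢᵃᵗ = 0.9364
  T = 349.9 K: ΣzᵢP/Pᵢˢᵃᵗ = 0.9705
Interpolating between 348.3 K and 349.9 K gives T ≈ 348.7 K.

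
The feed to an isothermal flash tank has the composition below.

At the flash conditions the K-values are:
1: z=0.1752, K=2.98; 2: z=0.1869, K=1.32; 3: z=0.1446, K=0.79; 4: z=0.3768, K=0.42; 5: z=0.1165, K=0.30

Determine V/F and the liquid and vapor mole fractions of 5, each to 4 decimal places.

V/F = 0.0955, x_5 = 0.1248, y_5 = 0.0375

Rachford–Rice: g(V/F) = Σ zᵢ(Kᵢ−1)/(1+V/F(Kᵢ−1)) = 0.
Check two-phase: ΣzᵢKᵢ = 1.0762 > 1 and Σzᵢ/Kᵢ = 1.6689 > 1, so g(0) = 0.0762 > 0 and g(1) = -0.6689 < 0.
Iterate (Newton) starting at V/F = 0.5:
  V/F = 0.5000: g = -0.24132, g' = -0.5822 → V/F = 0.0855
  V/F = 0.0855: g = 0.00728, g' = -0.7320 → V/F = 0.0954
  V/F = 0.0954: g = 0.00007, g' = -0.7181 → V/F = 0.0955
Converged at V/F = 0.0955.
Compositions from xᵢ = zᵢ/(1+V/F(Kᵢ−1)), yᵢ = Kᵢxᵢ:
  1: x = 0.1473, y = 0.4390
  2: x = 0.1814, y = 0.2394
  3: x = 0.1476, y = 0.1166
  4: x = 0.3989, y = 0.1675
  5: x = 0.1248, y = 0.0375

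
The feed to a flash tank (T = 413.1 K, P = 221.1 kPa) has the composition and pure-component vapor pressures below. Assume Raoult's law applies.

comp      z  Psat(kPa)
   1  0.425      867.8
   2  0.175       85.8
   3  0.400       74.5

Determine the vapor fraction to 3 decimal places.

Raoult's law: Kᵢ = Pᵢˢᵃᵗ/P = Pᵢˢᵃᵗ/221.1.
  K_1 = 867.8/221.1 = 3.92492, K_2 = 85.8/221.1 = 0.38806, K_3 = 74.5/221.1 = 0.33695
Material balance + equilibrium reduce to Σ zᵢ(Kᵢ−1)/(1+ψ(Kᵢ−1)) = 0.
g(0) = ΣzᵢKᵢ − 1 = 0.871 and g(1) = 1 − Σzᵢ/Kᵢ = -0.746, so a root lies in (0, 1).
Newton–Raphson from ψ = 0.53:
  ψ = 0.530: g = -0.0800, g' = -1.121 → ψ = 0.459
Converged at ψ = 0.459.

ψ = 0.459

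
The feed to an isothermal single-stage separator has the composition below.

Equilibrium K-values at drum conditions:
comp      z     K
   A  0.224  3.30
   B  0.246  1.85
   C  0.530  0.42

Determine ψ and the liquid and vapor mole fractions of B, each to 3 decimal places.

Let ψ = V/F and solve Σ zᵢ(Kᵢ−1)/(1+ψ(Kᵢ−1)) = 0.
g(0) = ΣzᵢKᵢ − 1 = 0.417 and g(1) = 1 − Σzᵢ/Kᵢ = -0.463, so a root lies in (0, 1).
Newton–Raphson from ψ = 0.54:
  ψ = 0.540: g = -0.0745, g' = -0.697 → ψ = 0.433
  ψ = 0.433: g = 0.0003, g' = -0.710 → ψ = 0.434
Converged at ψ = 0.434.
Compositions from xᵢ = zᵢ/(1+ψ(Kᵢ−1)), yᵢ = Kᵢxᵢ:
  A: x = 0.112, y = 0.370
  B: x = 0.180, y = 0.333
  C: x = 0.708, y = 0.297

ψ = 0.434, x_B = 0.180, y_B = 0.333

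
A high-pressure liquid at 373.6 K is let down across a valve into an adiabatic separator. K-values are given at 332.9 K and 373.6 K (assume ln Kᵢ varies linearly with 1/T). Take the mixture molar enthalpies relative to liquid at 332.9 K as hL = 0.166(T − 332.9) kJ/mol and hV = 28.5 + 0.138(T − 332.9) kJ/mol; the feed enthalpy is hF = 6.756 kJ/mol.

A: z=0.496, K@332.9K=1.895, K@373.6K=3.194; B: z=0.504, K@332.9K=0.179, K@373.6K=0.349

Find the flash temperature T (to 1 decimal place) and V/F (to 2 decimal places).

T = 341.7 K, V/F = 0.19

Adiabatic flash: solve Rachford–Rice at each trial T, then check hF = ψ·hV(T) + (1−ψ)·hL(T).
  T = 332.9 K: K = (1.895, 0.179), RR gives ψ = 0.041, H_out = 1.169 kJ/mol
  T = 373.6 K: K = (3.194, 0.349), RR gives ψ = 0.532, H_out = 21.317 kJ/mol
  T = 353.2 K: K = (2.496, 0.255), RR gives ψ = 0.328, H_out = 12.545 kJ/mol
  T = 343.0 K: K = (2.182, 0.214), RR gives ψ = 0.205, H_out = 7.462 kJ/mol
  T = 337.9 K: K = (2.034, 0.196), RR gives ψ = 0.130, H_out = 4.506 kJ/mol
  T = 340.4 K: K = (2.106, 0.205), RR gives ψ = 0.168, H_out = 6.001 kJ/mol
  T = 341.7 K: K = (2.144, 0.210), RR gives ψ = 0.187, H_out = 6.743 kJ/mol
Linear interpolation between T = 341.7 (H_out = 6.743) and T = 343.0 (H_out = 7.462) on hF = 6.756 gives T ≈ 341.7 K, at which ψ = 0.19.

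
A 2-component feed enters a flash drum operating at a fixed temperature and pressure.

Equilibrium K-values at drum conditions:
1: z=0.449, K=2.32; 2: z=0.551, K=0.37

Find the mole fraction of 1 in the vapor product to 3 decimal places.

y_1 = 0.750

Material balance + equilibrium reduce to Σ zᵢ(Kᵢ−1)/(1+V/F(Kᵢ−1)) = 0.
Check two-phase: ΣzᵢKᵢ = 1.246 > 1 and Σzᵢ/Kᵢ = 1.683 > 1, so g(0) = 0.246 > 0 and g(1) = -0.683 < 0.
Newton iteration, V/F⁰ = 0.5:
  V/F = 0.500: g = -0.1497, g' = -0.750 → V/F = 0.300
  V/F = 0.300: g = -0.0037, g' = -0.734 → V/F = 0.295
Converged at V/F = 0.295.
Compositions from xᵢ = zᵢ/(1+V/F(Kᵢ−1)), yᵢ = Kᵢxᵢ:
  1: x = 0.323, y = 0.750
  2: x = 0.677, y = 0.250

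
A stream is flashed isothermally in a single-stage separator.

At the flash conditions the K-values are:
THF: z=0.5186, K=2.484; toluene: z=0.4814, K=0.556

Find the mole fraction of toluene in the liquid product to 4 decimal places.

Binary case is linear: z₁(K₁−1)(1+β(K₂−1)) + z₂(K₂−1)(1+β(K₁−1)) = 0
⇒ β = [z₁(K₁−1)+z₂(K₂−1)] / [−(K₁−1)(K₂−1)] = 0.55586/0.65890 = 0.8436
Compositions from xᵢ = zᵢ/(1+β(Kᵢ−1)), yᵢ = Kᵢxᵢ:
  THF: x = 0.2303, y = 0.5720
  toluene: x = 0.7697, y = 0.4280

x_toluene = 0.7697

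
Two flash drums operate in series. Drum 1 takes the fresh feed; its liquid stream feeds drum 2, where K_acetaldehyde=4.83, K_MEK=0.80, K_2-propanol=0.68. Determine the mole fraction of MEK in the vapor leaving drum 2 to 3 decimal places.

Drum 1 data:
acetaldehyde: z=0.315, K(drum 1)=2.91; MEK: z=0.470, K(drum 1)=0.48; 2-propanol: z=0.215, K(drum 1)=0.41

y_MEK (drum 2) = 0.496

Drum 1:
Newton iteration, ψ₁⁰ = 0.45:
  ψ₁ = 0.450: g = -0.1682, g' = -0.688 → ψ₁ = 0.205
  ψ₁ = 0.205: g = 0.0142, g' = -0.849 → ψ₁ = 0.222
Converged at ψ₁ = 0.222.
Drum-1 compositions:
  acetaldehyde: x = 0.221, y = 0.643
  MEK: x = 0.531, y = 0.255
  2-propanol: x = 0.247, y = 0.101
Drum-2 feed = drum-1 liquid: z₂ = (0.2211, 0.5314, 0.2475).
Drum 2:
Material balance + equilibrium reduce to Σ zᵢ(Kᵢ−1)/(1+ψ₂(Kᵢ−1)) = 0.
Check two-phase: ΣzᵢKᵢ = 1.661 > 1 and Σzᵢ/Kᵢ = 1.074 > 1, so g(0) = 0.661 > 0 and g(1) = -0.074 < 0.
Newton iteration, ψ₂⁰ = 0.5:
  ψ₂ = 0.500: g = 0.0782, g' = -0.444 → ψ₂ = 0.676
  ψ₂ = 0.676: g = 0.0120, g' = -0.321 → ψ₂ = 0.713
  ψ₂ = 0.713: g = 0.0003, g' = -0.304 → ψ₂ = 0.714
Converged at ψ₂ = 0.714.
  acetaldehyde: x = 0.059, y = 0.286
  MEK: x = 0.620, y = 0.496
  2-propanol: x = 0.321, y = 0.218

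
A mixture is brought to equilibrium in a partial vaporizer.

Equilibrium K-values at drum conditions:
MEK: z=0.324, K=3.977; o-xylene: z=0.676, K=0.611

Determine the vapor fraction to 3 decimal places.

ψ = 0.606

Binary case is linear: z₁(K₁−1)(1+ψ(K₂−1)) + z₂(K₂−1)(1+ψ(K₁−1)) = 0
⇒ ψ = [z₁(K₁−1)+z₂(K₂−1)] / [−(K₁−1)(K₂−1)] = 0.7016/1.1581 = 0.606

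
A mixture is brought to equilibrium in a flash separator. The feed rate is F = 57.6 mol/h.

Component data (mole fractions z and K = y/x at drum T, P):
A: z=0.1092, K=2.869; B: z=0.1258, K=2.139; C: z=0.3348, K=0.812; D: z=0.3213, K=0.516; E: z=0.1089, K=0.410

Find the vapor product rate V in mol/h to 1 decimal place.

V = 6.3 mol/h

Rachford–Rice: g(ψ) = Σ zᵢ(Kᵢ−1)/(1+ψ(Kᵢ−1)) = 0.
Feasibility: ΣzᵢKᵢ = 1.0647, Σzᵢ/Kᵢ = 1.3975 — both > 1, two phases present.
Newton iteration, ψ⁰ = 0.5:
  ψ = 0.5000: g = -0.16897, g' = -0.3899 → ψ = 0.0666
  ψ = 0.0666: g = 0.02338, g' = -0.5763 → ψ = 0.1072
  ψ = 0.1072: g = 0.00089, g' = -0.5336 → ψ = 0.1088
Converged at ψ = 0.1088.
Then V = ψ·F = 0.1088·57.6 = 6.3 mol/h and L = F − V = 51.3 mol/h.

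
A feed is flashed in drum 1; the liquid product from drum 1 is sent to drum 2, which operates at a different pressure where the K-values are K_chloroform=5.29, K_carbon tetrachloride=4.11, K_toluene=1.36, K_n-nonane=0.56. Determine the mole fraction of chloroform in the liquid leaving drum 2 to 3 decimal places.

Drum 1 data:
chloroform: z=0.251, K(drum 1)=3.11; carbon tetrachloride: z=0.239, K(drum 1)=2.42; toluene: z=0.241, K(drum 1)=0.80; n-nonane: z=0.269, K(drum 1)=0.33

Drum 1:
Newton iteration, ψ₁⁰ = 0.5:
  ψ₁ = 0.500: g = 0.1316, g' = -0.714 → ψ₁ = 0.684
  ψ₁ = 0.684: g = 0.0002, g' = -0.736 → ψ₁ = 0.685
Converged at ψ₁ = 0.685.
Drum-1 compositions:
  chloroform: x = 0.103, y = 0.319
  carbon tetrachloride: x = 0.121, y = 0.293
  toluene: x = 0.279, y = 0.223
  n-nonane: x = 0.497, y = 0.164
Drum-2 feed = drum-1 liquid: z₂ = (0.1027, 0.1212, 0.2792, 0.4969).
Drum 2:
Let ψ₂ = V/F and solve Σ zᵢ(Kᵢ−1)/(1+ψ₂(Kᵢ−1)) = 0.
Feasibility: ΣzᵢKᵢ = 1.699, Σzᵢ/Kᵢ = 1.142 — both > 1, two phases present.
Newton–Raphson from ψ₂ = 0.5:
  ψ₂ = 0.500: g = 0.0925, g' = -0.555 → ψ₂ = 0.667
  ψ₂ = 0.667: g = 0.0084, g' = -0.467 → ψ₂ = 0.685
Converged at ψ₂ = 0.685.
  chloroform: x = 0.026, y = 0.138
  carbon tetrachloride: x = 0.039, y = 0.159
  toluene: x = 0.224, y = 0.305
  n-nonane: x = 0.711, y = 0.398

x_chloroform (drum 2) = 0.026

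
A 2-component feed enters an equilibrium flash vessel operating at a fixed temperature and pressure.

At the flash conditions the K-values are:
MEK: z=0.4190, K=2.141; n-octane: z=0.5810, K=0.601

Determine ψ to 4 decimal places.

Rachford–Rice: g(ψ) = Σ zᵢ(Kᵢ−1)/(1+ψ(Kᵢ−1)) = 0.
g(0) = ΣzᵢKᵢ − 1 = 0.2463 and g(1) = 1 − Σzᵢ/Kᵢ = -0.1624, so a root lies in (0, 1).
Iterate (Newton) starting at ψ = 0.31:
  ψ = 0.3100: g = 0.08862, g' = -0.4181 → ψ = 0.5220
  ψ = 0.5220: g = 0.00684, g' = -0.3618 → ψ = 0.5408
  ψ = 0.5408: g = 0.00003, g' = -0.3590 → ψ = 0.5409
Converged at ψ = 0.5409.

ψ = 0.5409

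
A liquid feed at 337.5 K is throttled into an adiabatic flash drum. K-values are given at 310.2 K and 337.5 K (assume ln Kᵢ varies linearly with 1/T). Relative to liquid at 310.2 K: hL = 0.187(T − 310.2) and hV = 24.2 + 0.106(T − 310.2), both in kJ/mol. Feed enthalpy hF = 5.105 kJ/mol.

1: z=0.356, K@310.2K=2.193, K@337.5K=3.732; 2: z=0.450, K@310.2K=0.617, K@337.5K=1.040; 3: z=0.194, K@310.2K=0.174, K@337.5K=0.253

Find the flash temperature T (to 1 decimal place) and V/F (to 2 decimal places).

T = 312.1 K, V/F = 0.20

Adiabatic flash: solve Rachford–Rice at each trial T, then check hF = ψ·hV(T) + (1−ψ)·hL(T).
  T = 310.2 K: K = (2.193, 0.617, 0.174), RR gives ψ = 0.141, H_out = 3.412 kJ/mol
  T = 337.5 K: K = (3.732, 1.040, 0.253), RR gives ψ = 0.758, H_out = 21.775 kJ/mol
  T = 323.9 K: K = (2.896, 0.811, 0.212), RR gives ψ = 0.500, H_out = 14.104 kJ/mol
  T = 317.0 K: K = (2.525, 0.709, 0.192), RR gives ψ = 0.334, H_out = 9.164 kJ/mol
  T = 313.6 K: K = (2.355, 0.662, 0.183), RR gives ψ = 0.242, H_out = 6.421 kJ/mol
  T = 311.9 K: K = (2.273, 0.639, 0.178), RR gives ψ = 0.193, H_out = 4.955 kJ/mol
Linear interpolation between T = 311.9 (H_out = 4.955) and T = 313.6 (H_out = 6.421) on hF = 5.105 gives T ≈ 312.1 K, at which ψ = 0.20.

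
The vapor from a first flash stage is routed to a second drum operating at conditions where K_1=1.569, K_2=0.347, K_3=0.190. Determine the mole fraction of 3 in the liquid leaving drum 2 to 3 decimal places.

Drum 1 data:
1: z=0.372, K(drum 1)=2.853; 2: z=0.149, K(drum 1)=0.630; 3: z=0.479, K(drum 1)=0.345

Drum 1:
Let ψ₁ = V/F and solve Σ zᵢ(Kᵢ−1)/(1+ψ₁(Kᵢ−1)) = 0.
Feasibility: ΣzᵢKᵢ = 1.320, Σzᵢ/Kᵢ = 1.755 — both > 1, two phases present.
Newton iteration, ψ₁⁰ = 0.5:
  ψ₁ = 0.500: g = -0.1764, g' = -0.829 → ψ₁ = 0.287
  ψ₁ = 0.287: g = 0.0017, g' = -0.881 → ψ₁ = 0.289
Converged at ψ₁ = 0.289.
Drum-1 compositions:
  1: x = 0.242, y = 0.691
  2: x = 0.167, y = 0.105
  3: x = 0.591, y = 0.204
Drum-2 feed = drum-1 vapor: z₂ = (0.6910, 0.1051, 0.2039).
Drum 2:
Rachford–Rice: g(ψ₂) = Σ zᵢ(Kᵢ−1)/(1+ψ₂(Kᵢ−1)) = 0.
Check two-phase: ΣzᵢKᵢ = 1.159 > 1 and Σzᵢ/Kᵢ = 1.816 > 1, so g(0) = 0.159 > 0 and g(1) = -0.816 < 0.
Newton iteration, ψ₂⁰ = 0.5:
  ψ₂ = 0.500: g = -0.0734, g' = -0.612 → ψ₂ = 0.380
  ψ₂ = 0.380: g = -0.0067, g' = -0.510 → ψ₂ = 0.367
Converged at ψ₂ = 0.367.
  1: x = 0.572, y = 0.897
  2: x = 0.138, y = 0.048
  3: x = 0.290, y = 0.055

x_3 (drum 2) = 0.290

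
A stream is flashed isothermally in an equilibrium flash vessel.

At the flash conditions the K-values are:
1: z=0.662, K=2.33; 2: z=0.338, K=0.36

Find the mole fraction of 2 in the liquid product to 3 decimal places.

x_2 = 0.675

Material balance + equilibrium reduce to Σ zᵢ(Kᵢ−1)/(1+ψ(Kᵢ−1)) = 0.
g(0) = ΣzᵢKᵢ − 1 = 0.664 and g(1) = 1 − Σzᵢ/Kᵢ = -0.223, so a root lies in (0, 1).
Newton iteration, ψ⁰ = 0.5:
  ψ = 0.500: g = 0.2107, g' = -0.722 → ψ = 0.792
  ψ = 0.792: g = -0.0098, g' = -0.847 → ψ = 0.780
Converged at ψ = 0.780.
Compositions from xᵢ = zᵢ/(1+ψ(Kᵢ−1)), yᵢ = Kᵢxᵢ:
  1: x = 0.325, y = 0.757
  2: x = 0.675, y = 0.243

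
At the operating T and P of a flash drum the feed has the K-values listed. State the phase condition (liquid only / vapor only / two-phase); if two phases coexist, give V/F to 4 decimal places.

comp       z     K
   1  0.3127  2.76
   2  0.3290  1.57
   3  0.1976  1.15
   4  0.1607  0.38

vapor only

ΣzᵢKᵢ = 1.6679; Σzᵢ/Kᵢ = 0.9176.
Since Σzᵢ/Kᵢ < 1 the mixture is above its dew point — single vapor phase.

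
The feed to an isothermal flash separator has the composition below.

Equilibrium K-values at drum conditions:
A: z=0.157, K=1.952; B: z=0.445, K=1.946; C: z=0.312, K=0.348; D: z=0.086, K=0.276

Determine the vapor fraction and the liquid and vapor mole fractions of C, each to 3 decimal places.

ψ = 0.481, x_C = 0.455, y_C = 0.158

Rachford–Rice: g(ψ) = Σ zᵢ(Kᵢ−1)/(1+ψ(Kᵢ−1)) = 0.
Check two-phase: ΣzᵢKᵢ = 1.305 > 1 and Σzᵢ/Kᵢ = 1.517 > 1, so g(0) = 0.305 > 0 and g(1) = -0.517 < 0.
Newton iteration, ψ⁰ = 0.5:
  ψ = 0.500: g = -0.0124, g' = -0.652 → ψ = 0.481
Converged at ψ = 0.481.
Compositions from xᵢ = zᵢ/(1+ψ(Kᵢ−1)), yᵢ = Kᵢxᵢ:
  A: x = 0.108, y = 0.210
  B: x = 0.306, y = 0.595
  C: x = 0.455, y = 0.158
  D: x = 0.132, y = 0.036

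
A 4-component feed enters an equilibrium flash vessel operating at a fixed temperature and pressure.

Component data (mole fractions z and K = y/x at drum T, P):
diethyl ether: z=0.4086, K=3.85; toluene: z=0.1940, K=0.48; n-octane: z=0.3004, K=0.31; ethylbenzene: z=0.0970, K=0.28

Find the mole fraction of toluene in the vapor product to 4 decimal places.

Iterate (Newton) starting at β = 0.5:
  β = 0.5000: g = -0.08169, g' = -1.1163 → β = 0.4268
  β = 0.4268: g = 0.00111, g' = -1.1544 → β = 0.4278
Converged at β = 0.4278.
Compositions from xᵢ = zᵢ/(1+β(Kᵢ−1)), yᵢ = Kᵢxᵢ:
  diethyl ether: x = 0.1841, y = 0.7089
  toluene: x = 0.2495, y = 0.1198
  n-octane: x = 0.4262, y = 0.1321
  ethylbenzene: x = 0.1402, y = 0.0392

y_toluene = 0.1198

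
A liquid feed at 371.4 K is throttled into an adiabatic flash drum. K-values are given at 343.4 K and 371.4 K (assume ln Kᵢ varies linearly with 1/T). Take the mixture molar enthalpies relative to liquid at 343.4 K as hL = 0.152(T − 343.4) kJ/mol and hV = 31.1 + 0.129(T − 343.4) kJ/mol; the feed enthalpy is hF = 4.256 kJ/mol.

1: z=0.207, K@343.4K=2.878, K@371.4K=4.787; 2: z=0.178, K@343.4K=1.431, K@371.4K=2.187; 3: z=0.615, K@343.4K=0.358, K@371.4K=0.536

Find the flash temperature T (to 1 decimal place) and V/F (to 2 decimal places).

T = 346.0 K, V/F = 0.12

Adiabatic flash: solve Rachford–Rice at each trial T, then check hF = ψ·hV(T) + (1−ψ)·hL(T).
  T = 343.4 K: K = (2.878, 1.431, 0.358), RR gives ψ = 0.075, H_out = 2.342 kJ/mol
  T = 371.4 K: K = (4.787, 2.187, 0.536), RR gives ψ = 0.548, H_out = 20.958 kJ/mol
  T = 357.4 K: K = (3.749, 1.784, 0.442), RR gives ψ = 0.315, H_out = 11.826 kJ/mol
  T = 350.4 K: K = (3.293, 1.601, 0.398), RR gives ψ = 0.200, H_out = 7.266 kJ/mol
  T = 346.9 K: K = (3.081, 1.515, 0.378), RR gives ψ = 0.140, H_out = 4.870 kJ/mol
  T = 345.1 K: K = (2.975, 1.471, 0.368), RR gives ψ = 0.107, H_out = 3.590 kJ/mol
Linear interpolation between T = 345.1 (H_out = 3.590) and T = 346.9 (H_out = 4.870) on hF = 4.256 gives T ≈ 346.0 K, at which ψ = 0.12.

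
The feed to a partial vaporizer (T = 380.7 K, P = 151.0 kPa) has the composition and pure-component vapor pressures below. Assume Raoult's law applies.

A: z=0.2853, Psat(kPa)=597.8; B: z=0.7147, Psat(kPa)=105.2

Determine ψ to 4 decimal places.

Raoult's law: Kᵢ = Pᵢˢᵃᵗ/P = Pᵢˢᵃᵗ/151.0.
  K_A = 597.8/151.0 = 3.958940, K_B = 105.2/151.0 = 0.696689
Let ψ = V/F and solve Σ zᵢ(Kᵢ−1)/(1+ψ(Kᵢ−1)) = 0.
Feasibility: ΣzᵢKᵢ = 1.6274, Σzᵢ/Kᵢ = 1.0979 — both > 1, two phases present.
Binary case is linear: z₁(K₁−1)(1+ψ(K₂−1)) + z₂(K₂−1)(1+ψ(K₁−1)) = 0
⇒ ψ = [z₁(K₁−1)+z₂(K₂−1)] / [−(K₁−1)(K₂−1)] = 0.62741/0.89748 = 0.6991

ψ = 0.6991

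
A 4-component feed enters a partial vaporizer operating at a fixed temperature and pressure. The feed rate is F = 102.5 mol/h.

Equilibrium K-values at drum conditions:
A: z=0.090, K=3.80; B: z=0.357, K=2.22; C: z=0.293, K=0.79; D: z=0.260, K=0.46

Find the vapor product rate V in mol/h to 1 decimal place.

V = 76.8 mol/h

Rachford–Rice: g(ψ) = Σ zᵢ(Kᵢ−1)/(1+ψ(Kᵢ−1)) = 0.
Check two-phase: ΣzᵢKᵢ = 1.486 > 1 and Σzᵢ/Kᵢ = 1.121 > 1, so g(0) = 0.486 > 0 and g(1) = -0.121 < 0.
Newton–Raphson from ψ = 0.43:
  ψ = 0.430: g = 0.1495, g' = -0.518 → ψ = 0.719
  ψ = 0.719: g = 0.0139, g' = -0.449 → ψ = 0.749
Converged at ψ = 0.749.
Then V = ψ·F = 0.7494·102.5 = 76.8 mol/h and L = F − V = 25.7 mol/h.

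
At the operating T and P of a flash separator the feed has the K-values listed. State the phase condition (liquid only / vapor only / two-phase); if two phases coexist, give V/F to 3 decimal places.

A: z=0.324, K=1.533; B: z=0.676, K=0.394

liquid only

ΣzᵢKᵢ = 0.763; Σzᵢ/Kᵢ = 1.927.
Since ΣzᵢKᵢ < 1 the mixture is below its bubble point — single liquid phase.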